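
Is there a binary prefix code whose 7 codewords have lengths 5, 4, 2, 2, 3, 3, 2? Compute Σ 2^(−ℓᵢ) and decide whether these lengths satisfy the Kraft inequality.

With common denominator 2^5 = 32: Σ 2^(−ℓᵢ) = 1/32 + 2/32 + 8/32 + 8/32 + 4/32 + 4/32 + 8/32 = 35/32 = 1.09375.
Kraft's inequality requires Σ ≤ 1; here Σ = 1.09375 > 1, so no such prefix code exists.

1.09375; no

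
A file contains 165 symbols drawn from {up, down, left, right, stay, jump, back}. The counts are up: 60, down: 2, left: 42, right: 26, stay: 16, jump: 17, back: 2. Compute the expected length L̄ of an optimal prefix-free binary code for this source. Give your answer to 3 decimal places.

2.370 bits/symbol

Probabilities are the counts divided by 165.
Repeatedly combine the two least-probable nodes; the expected code length is the sum of the merged weights.
merge 2/165 + 2/165 → 4/165
merge 4/165 + 16/165 → 4/33
merge 17/165 + 4/33 → 37/165
merge 26/165 + 37/165 → 21/55
merge 14/55 + 4/11 → 34/55
merge 21/55 + 34/55 → 1
L = 4/165 + 4/33 + 37/165 + 21/55 + 34/55 + 1 = 391/165 ≈ 2.370 bits/symbol.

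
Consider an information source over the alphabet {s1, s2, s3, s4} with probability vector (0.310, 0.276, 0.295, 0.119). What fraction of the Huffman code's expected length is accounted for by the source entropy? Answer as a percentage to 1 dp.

96.1%

Entropy H = −Σ p log₂ p ≈ 1.9214 bits.
Huffman merges: 119/1000+69/250→79/200; 59/200+31/100→121/200; 79/200+121/200→1. L = 2 ≈ 2.0000.
Efficiency = H/L = 1.9214/2.0000 = 96.1%.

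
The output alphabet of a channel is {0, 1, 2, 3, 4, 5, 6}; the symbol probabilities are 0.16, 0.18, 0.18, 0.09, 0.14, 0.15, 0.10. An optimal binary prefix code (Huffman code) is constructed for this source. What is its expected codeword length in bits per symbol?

Repeatedly combine the two least-probable nodes; the expected code length is the sum of the merged weights.
merge 9/100 + 1/10 → 19/100
merge 7/50 + 3/20 → 29/100
merge 4/25 + 9/50 → 17/50
merge 9/50 + 19/100 → 37/100
merge 29/100 + 17/50 → 63/100
merge 37/100 + 63/100 → 1
L = 19/100 + 29/100 + 17/50 + 37/100 + 63/100 + 1 = 141/50 = 2.82 bits/symbol.

2.82 bits/symbol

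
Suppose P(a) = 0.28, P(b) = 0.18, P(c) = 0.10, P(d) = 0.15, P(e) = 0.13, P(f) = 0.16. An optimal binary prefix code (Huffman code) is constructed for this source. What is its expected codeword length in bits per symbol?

2.54 bits/symbol

Repeatedly combine the two least-probable nodes; the expected code length is the sum of the merged weights.
merge 1/10 + 13/100 → 23/100
merge 3/20 + 4/25 → 31/100
merge 9/50 + 23/100 → 41/100
merge 7/25 + 31/100 → 59/100
merge 41/100 + 59/100 → 1
L = 23/100 + 31/100 + 41/100 + 59/100 + 1 = 127/50 = 2.54 bits/symbol.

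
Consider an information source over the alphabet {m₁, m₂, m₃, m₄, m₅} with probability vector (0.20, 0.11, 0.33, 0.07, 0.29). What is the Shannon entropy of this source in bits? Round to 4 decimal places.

2.1290 bits

H = −Σ pᵢ log₂ pᵢ.
−0.20·log₂(0.20) = 0.4644
−0.11·log₂(0.11) = 0.3503
−0.33·log₂(0.33) = 0.5278
−0.07·log₂(0.07) = 0.2686
−0.29·log₂(0.29) = 0.5179
Sum ≈ 2.1290 → 2.1290 bits.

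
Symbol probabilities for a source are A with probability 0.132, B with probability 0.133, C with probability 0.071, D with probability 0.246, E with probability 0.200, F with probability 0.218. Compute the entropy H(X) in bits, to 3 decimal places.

H = −Σ pᵢ log₂ pᵢ.
−0.132·log₂(0.132) = 0.3856
−0.133·log₂(0.133) = 0.3871
−0.071·log₂(0.071) = 0.2709
−0.246·log₂(0.246) = 0.4977
−0.200·log₂(0.200) = 0.4644
−0.218·log₂(0.218) = 0.4791
Sum ≈ 2.4848 → 2.485 bits.

2.485 bits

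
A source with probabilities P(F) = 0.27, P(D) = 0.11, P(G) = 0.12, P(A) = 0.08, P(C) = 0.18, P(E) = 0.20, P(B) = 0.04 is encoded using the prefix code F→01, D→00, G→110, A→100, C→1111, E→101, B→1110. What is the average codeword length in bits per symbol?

2.84 bits/symbol

L̄ = Σ pᵢ·ℓᵢ = 0.27·2 + 0.11·2 + 0.12·3 + 0.08·3 + 0.18·4 + 0.20·3 + 0.04·4 = 2.84 bits/symbol.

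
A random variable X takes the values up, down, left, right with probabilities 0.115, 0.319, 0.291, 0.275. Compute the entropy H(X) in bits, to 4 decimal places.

1.9151 bits

H = −Σ pᵢ log₂ pᵢ.
−0.115·log₂(0.115) = 0.3588
−0.319·log₂(0.319) = 0.5258
−0.291·log₂(0.291) = 0.5182
−0.275·log₂(0.275) = 0.5122
Sum ≈ 1.9151 → 1.9151 bits.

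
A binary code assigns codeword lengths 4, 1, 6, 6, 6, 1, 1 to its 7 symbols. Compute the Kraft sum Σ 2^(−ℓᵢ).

1.609375

With common denominator 2^6 = 64: Σ 2^(−ℓᵢ) = 4/64 + 32/64 + 1/64 + 1/64 + 1/64 + 32/64 + 32/64 = 103/64 = 1.609375.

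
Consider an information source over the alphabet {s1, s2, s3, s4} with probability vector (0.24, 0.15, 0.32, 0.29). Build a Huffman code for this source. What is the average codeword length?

Repeatedly combine the two least-probable nodes; the expected code length is the sum of the merged weights.
merge 3/20 + 6/25 → 39/100
merge 29/100 + 8/25 → 61/100
merge 39/100 + 61/100 → 1
L = 39/100 + 61/100 + 1 = 2 bits/symbol.

2 bits/symbol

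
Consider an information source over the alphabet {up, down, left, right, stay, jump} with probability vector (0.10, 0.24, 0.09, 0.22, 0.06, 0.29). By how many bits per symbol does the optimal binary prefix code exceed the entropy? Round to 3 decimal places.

0.019 bits

Entropy H = −Σ p log₂ p ≈ 2.3810 bits.
Huffman merges: 3/50+9/100→3/20; 1/10+3/20→1/4; 11/50+6/25→23/50; 1/4+29/100→27/50; 23/50+27/50→1. L = 12/5 ≈ 2.4000.
L − H = 2.4000 − 2.3810 = 0.019 bits.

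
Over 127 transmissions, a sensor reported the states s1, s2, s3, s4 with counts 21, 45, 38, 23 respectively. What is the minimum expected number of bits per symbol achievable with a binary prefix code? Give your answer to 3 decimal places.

1.992 bits/symbol

Probabilities are the counts divided by 127.
Repeatedly combine the two least-probable nodes; the expected code length is the sum of the merged weights.
merge 21/127 + 23/127 → 44/127
merge 38/127 + 44/127 → 82/127
merge 45/127 + 82/127 → 1
L = 44/127 + 82/127 + 1 = 253/127 ≈ 1.992 bits/symbol.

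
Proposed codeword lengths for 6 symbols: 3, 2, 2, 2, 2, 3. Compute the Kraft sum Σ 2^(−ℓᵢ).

With common denominator 2^3 = 8: Σ 2^(−ℓᵢ) = 1/8 + 2/8 + 2/8 + 2/8 + 2/8 + 1/8 = 10/8 = 1.25.

1.25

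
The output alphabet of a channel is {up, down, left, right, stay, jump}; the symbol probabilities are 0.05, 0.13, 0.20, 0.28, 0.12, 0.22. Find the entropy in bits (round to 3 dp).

2.425 bits

H = −Σ pᵢ log₂ pᵢ.
−0.05·log₂(0.05) = 0.2161
−0.13·log₂(0.13) = 0.3826
−0.20·log₂(0.20) = 0.4644
−0.28·log₂(0.28) = 0.5142
−0.12·log₂(0.12) = 0.3671
−0.22·log₂(0.22) = 0.4806
Sum ≈ 2.4250 → 2.425 bits.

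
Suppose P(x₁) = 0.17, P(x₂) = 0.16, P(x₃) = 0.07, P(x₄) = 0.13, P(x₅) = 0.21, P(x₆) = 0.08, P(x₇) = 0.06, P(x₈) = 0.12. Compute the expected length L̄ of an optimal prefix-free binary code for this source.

Repeatedly combine the two least-probable nodes; the expected code length is the sum of the merged weights.
merge 3/50 + 7/100 → 13/100
merge 2/25 + 3/25 → 1/5
merge 13/100 + 13/100 → 13/50
merge 4/25 + 17/100 → 33/100
merge 1/5 + 21/100 → 41/100
merge 13/50 + 33/100 → 59/100
merge 41/100 + 59/100 → 1
L = 13/100 + 1/5 + 13/50 + 33/100 + 41/100 + 59/100 + 1 = 73/25 = 2.92 bits/symbol.

2.92 bits/symbol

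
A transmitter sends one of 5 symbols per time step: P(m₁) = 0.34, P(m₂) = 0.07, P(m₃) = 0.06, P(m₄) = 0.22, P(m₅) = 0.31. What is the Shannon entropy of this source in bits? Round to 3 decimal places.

2.046 bits

H = −Σ pᵢ log₂ pᵢ.
−0.34·log₂(0.34) = 0.5292
−0.07·log₂(0.07) = 0.2686
−0.06·log₂(0.06) = 0.2435
−0.22·log₂(0.22) = 0.4806
−0.31·log₂(0.31) = 0.5238
Sum ≈ 2.0456 → 2.046 bits.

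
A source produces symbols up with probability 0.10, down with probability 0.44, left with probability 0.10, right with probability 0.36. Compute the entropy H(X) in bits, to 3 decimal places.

1.716 bits

H = −Σ pᵢ log₂ pᵢ.
−0.10·log₂(0.10) = 0.3322
−0.44·log₂(0.44) = 0.5211
−0.10·log₂(0.10) = 0.3322
−0.36·log₂(0.36) = 0.5306
Sum ≈ 1.7161 → 1.716 bits.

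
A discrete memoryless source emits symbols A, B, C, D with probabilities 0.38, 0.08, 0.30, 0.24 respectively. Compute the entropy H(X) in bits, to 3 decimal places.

1.837 bits

H = −Σ pᵢ log₂ pᵢ.
−0.38·log₂(0.38) = 0.5305
−0.08·log₂(0.08) = 0.2915
−0.30·log₂(0.30) = 0.5211
−0.24·log₂(0.24) = 0.4941
Sum ≈ 1.8372 → 1.837 bits.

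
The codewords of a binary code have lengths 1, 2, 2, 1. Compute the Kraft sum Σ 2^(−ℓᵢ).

1.5

With common denominator 2^2 = 4: Σ 2^(−ℓᵢ) = 2/4 + 1/4 + 1/4 + 2/4 = 6/4 = 1.5.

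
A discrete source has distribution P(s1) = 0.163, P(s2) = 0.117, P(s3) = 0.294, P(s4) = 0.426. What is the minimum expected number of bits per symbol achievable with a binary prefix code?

Repeatedly combine the two least-probable nodes; the expected code length is the sum of the merged weights.
merge 117/1000 + 163/1000 → 7/25
merge 7/25 + 147/500 → 287/500
merge 213/500 + 287/500 → 1
L = 7/25 + 287/500 + 1 = 927/500 = 1.854 bits/symbol.

1.854 bits/symbol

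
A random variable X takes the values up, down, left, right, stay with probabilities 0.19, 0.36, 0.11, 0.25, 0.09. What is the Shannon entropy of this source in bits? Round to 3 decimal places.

H = −Σ pᵢ log₂ pᵢ.
−0.19·log₂(0.19) = 0.4552
−0.36·log₂(0.36) = 0.5306
−0.11·log₂(0.11) = 0.3503
−0.25·log₂(0.25) = 0.5000
−0.09·log₂(0.09) = 0.3127
Sum ≈ 2.1488 → 2.149 bits.

2.149 bits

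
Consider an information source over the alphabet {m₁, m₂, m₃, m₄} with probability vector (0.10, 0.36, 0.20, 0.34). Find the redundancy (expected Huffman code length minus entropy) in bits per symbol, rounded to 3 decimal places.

Entropy H = −Σ p log₂ p ≈ 1.8564 bits.
Huffman merges: 1/10+1/5→3/10; 3/10+17/50→16/25; 9/25+16/25→1. L = 97/50 ≈ 1.9400.
L − H = 1.9400 − 1.8564 = 0.084 bits.

0.084 bits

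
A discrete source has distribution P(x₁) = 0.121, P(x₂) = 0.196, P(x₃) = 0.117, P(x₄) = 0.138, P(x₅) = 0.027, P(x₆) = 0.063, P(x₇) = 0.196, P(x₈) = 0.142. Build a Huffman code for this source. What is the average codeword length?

2.894 bits/symbol

Repeatedly combine the two least-probable nodes; the expected code length is the sum of the merged weights.
merge 27/1000 + 63/1000 → 9/100
merge 9/100 + 117/1000 → 207/1000
merge 121/1000 + 69/500 → 259/1000
merge 71/500 + 49/250 → 169/500
merge 49/250 + 207/1000 → 403/1000
merge 259/1000 + 169/500 → 597/1000
merge 403/1000 + 597/1000 → 1
L = 9/100 + 207/1000 + 259/1000 + 169/500 + 403/1000 + 597/1000 + 1 = 1447/500 = 2.894 bits/symbol.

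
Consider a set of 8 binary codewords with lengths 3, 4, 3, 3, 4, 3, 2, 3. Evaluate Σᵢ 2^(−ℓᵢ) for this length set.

1

With common denominator 2^4 = 16: Σ 2^(−ℓᵢ) = 2/16 + 1/16 + 2/16 + 2/16 + 1/16 + 2/16 + 4/16 + 2/16 = 16/16 = 1.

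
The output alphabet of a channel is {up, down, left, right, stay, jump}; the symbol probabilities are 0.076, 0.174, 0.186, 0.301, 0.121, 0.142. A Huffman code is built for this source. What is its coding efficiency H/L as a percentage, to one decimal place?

Entropy H = −Σ p log₂ p ≈ 2.4628 bits.
Huffman merges: 19/250+121/1000→197/1000; 71/500+87/500→79/250; 93/500+197/1000→383/1000; 301/1000+79/250→617/1000; 383/1000+617/1000→1. L = 2513/1000 ≈ 2.5130.
Efficiency = H/L = 2.4628/2.5130 = 98.0%.

98.0%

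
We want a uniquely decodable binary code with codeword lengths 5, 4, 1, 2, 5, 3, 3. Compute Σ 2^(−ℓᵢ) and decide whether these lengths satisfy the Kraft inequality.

With common denominator 2^5 = 32: Σ 2^(−ℓᵢ) = 1/32 + 2/32 + 16/32 + 8/32 + 1/32 + 4/32 + 4/32 = 36/32 = 1.125.
Kraft's inequality requires Σ ≤ 1; here Σ = 1.125 > 1, so no such prefix code exists.

1.125; no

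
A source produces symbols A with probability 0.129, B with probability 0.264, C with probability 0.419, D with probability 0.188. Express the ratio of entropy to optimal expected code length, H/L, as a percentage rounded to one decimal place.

Entropy H = −Σ p log₂ p ≈ 1.8675 bits.
Huffman merges: 129/1000+47/250→317/1000; 33/125+317/1000→581/1000; 419/1000+581/1000→1. L = 949/500 ≈ 1.8980.
Efficiency = H/L = 1.8675/1.8980 = 98.4%.

98.4%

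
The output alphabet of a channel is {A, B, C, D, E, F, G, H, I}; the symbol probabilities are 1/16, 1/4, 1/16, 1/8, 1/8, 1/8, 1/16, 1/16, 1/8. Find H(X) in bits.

Each probability is a power of 1/2, so log₂(1/p) is an integer.
H = Σ p·log₂(1/p) = 1/16·4 + 1/4·2 + 1/16·4 + 1/8·3 + 1/8·3 + 1/8·3 + 1/16·4 + 1/16·4 + 1/8·3 = 3 bits.

3 bits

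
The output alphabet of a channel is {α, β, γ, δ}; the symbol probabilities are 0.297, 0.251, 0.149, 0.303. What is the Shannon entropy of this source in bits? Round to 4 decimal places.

H = −Σ pᵢ log₂ pᵢ.
−0.297·log₂(0.297) = 0.5202
−0.251·log₂(0.251) = 0.5006
−0.149·log₂(0.149) = 0.4092
−0.303·log₂(0.303) = 0.5220
Sum ≈ 1.9519 → 1.9519 bits.

1.9519 bits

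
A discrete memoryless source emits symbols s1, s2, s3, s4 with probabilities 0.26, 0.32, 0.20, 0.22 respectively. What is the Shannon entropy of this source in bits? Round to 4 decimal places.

1.9763 bits

H = −Σ pᵢ log₂ pᵢ.
−0.26·log₂(0.26) = 0.5053
−0.32·log₂(0.32) = 0.5260
−0.20·log₂(0.20) = 0.4644
−0.22·log₂(0.22) = 0.4806
Sum ≈ 1.9763 → 1.9763 bits.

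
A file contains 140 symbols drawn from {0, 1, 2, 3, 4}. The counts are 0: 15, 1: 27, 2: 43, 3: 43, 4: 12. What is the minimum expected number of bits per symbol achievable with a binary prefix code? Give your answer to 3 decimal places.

2.193 bits/symbol

Probabilities are the counts divided by 140.
Repeatedly combine the two least-probable nodes; the expected code length is the sum of the merged weights.
merge 3/35 + 3/28 → 27/140
merge 27/140 + 27/140 → 27/70
merge 43/140 + 43/140 → 43/70
merge 27/70 + 43/70 → 1
L = 27/140 + 27/70 + 43/70 + 1 = 307/140 ≈ 2.193 bits/symbol.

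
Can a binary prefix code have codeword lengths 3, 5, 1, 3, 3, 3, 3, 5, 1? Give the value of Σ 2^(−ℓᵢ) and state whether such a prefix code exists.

1.6875; no

With common denominator 2^5 = 32: Σ 2^(−ℓᵢ) = 4/32 + 1/32 + 16/32 + 4/32 + 4/32 + 4/32 + 4/32 + 1/32 + 16/32 = 54/32 = 1.6875.
Kraft's inequality requires Σ ≤ 1; here Σ = 1.6875 > 1, so no such prefix code exists.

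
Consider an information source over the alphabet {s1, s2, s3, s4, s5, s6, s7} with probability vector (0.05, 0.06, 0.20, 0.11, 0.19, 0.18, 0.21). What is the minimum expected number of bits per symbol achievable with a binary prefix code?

2.7 bits/symbol

Repeatedly combine the two least-probable nodes; the expected code length is the sum of the merged weights.
merge 1/20 + 3/50 → 11/100
merge 11/100 + 11/100 → 11/50
merge 9/50 + 19/100 → 37/100
merge 1/5 + 21/100 → 41/100
merge 11/50 + 37/100 → 59/100
merge 41/100 + 59/100 → 1
L = 11/100 + 11/50 + 37/100 + 41/100 + 59/100 + 1 = 27/10 = 2.7 bits/symbol.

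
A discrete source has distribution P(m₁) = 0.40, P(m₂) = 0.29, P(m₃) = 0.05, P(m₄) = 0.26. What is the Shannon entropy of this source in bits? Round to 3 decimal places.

H = −Σ pᵢ log₂ pᵢ.
−0.40·log₂(0.40) = 0.5288
−0.29·log₂(0.29) = 0.5179
−0.05·log₂(0.05) = 0.2161
−0.26·log₂(0.26) = 0.5053
Sum ≈ 1.7681 → 1.768 bits.

1.768 bits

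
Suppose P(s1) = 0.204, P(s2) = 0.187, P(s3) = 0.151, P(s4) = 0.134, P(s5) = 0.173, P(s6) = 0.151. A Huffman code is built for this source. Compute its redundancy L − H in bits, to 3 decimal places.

0.039 bits

Entropy H = −Σ p log₂ p ≈ 2.5703 bits.
Huffman merges: 67/500+151/1000→57/200; 151/1000+173/1000→81/250; 187/1000+51/250→391/1000; 57/200+81/250→609/1000; 391/1000+609/1000→1. L = 2609/1000 ≈ 2.6090.
L − H = 2.6090 − 2.5703 = 0.039 bits.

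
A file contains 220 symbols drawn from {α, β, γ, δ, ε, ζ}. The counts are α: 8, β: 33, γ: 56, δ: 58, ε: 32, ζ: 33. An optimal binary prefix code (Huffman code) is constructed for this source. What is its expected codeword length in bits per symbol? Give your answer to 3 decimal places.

Probabilities are the counts divided by 220.
Repeatedly combine the two least-probable nodes; the expected code length is the sum of the merged weights.
merge 2/55 + 8/55 → 2/11
merge 3/20 + 3/20 → 3/10
merge 2/11 + 14/55 → 24/55
merge 29/110 + 3/10 → 31/55
merge 24/55 + 31/55 → 1
L = 2/11 + 3/10 + 24/55 + 31/55 + 1 = 273/110 ≈ 2.482 bits/symbol.

2.482 bits/symbol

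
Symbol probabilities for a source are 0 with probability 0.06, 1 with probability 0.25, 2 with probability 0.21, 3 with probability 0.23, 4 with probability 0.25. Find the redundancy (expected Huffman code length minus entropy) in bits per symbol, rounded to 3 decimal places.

Entropy H = −Σ p log₂ p ≈ 2.2040 bits.
Huffman merges: 3/50+21/100→27/100; 23/100+1/4→12/25; 1/4+27/100→13/25; 12/25+13/25→1. L = 227/100 ≈ 2.2700.
L − H = 2.2700 − 2.2040 = 0.066 bits.

0.066 bits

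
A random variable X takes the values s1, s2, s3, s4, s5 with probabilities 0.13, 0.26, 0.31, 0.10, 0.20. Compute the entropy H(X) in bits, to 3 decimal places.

H = −Σ pᵢ log₂ pᵢ.
−0.13·log₂(0.13) = 0.3826
−0.26·log₂(0.26) = 0.5053
−0.31·log₂(0.31) = 0.5238
−0.10·log₂(0.10) = 0.3322
−0.20·log₂(0.20) = 0.4644
Sum ≈ 2.2083 → 2.208 bits.

2.208 bits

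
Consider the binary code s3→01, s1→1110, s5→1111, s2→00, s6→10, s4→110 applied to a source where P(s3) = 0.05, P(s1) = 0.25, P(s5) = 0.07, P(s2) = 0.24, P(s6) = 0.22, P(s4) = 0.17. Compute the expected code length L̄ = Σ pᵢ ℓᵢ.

L̄ = Σ pᵢ·ℓᵢ = 0.05·2 + 0.25·4 + 0.07·4 + 0.24·2 + 0.22·2 + 0.17·3 = 2.81 bits/symbol.

2.81 bits/symbol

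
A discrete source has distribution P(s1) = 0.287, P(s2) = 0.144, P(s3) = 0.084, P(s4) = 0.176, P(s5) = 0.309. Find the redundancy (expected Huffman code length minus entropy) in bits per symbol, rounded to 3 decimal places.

0.044 bits

Entropy H = −Σ p log₂ p ≈ 2.1843 bits.
Huffman merges: 21/250+18/125→57/250; 22/125+57/250→101/250; 287/1000+309/1000→149/250; 101/250+149/250→1. L = 557/250 ≈ 2.2280.
L − H = 2.2280 − 2.1843 = 0.044 bits.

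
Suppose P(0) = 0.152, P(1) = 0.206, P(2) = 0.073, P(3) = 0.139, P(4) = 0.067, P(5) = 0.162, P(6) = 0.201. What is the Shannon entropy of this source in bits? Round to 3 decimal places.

2.706 bits

H = −Σ pᵢ log₂ pᵢ.
−0.152·log₂(0.152) = 0.4131
−0.206·log₂(0.206) = 0.4695
−0.073·log₂(0.073) = 0.2756
−0.139·log₂(0.139) = 0.3957
−0.067·log₂(0.067) = 0.2613
−0.162·log₂(0.162) = 0.4254
−0.201·log₂(0.201) = 0.4653
Sum ≈ 2.7059 → 2.706 bits.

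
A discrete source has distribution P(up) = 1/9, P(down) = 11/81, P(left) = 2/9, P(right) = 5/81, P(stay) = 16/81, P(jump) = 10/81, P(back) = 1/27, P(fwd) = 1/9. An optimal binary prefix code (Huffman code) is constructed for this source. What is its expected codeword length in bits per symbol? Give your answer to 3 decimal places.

Repeatedly combine the two least-probable nodes; the expected code length is the sum of the merged weights.
merge 1/27 + 5/81 → 8/81
merge 8/81 + 1/9 → 17/81
merge 1/9 + 10/81 → 19/81
merge 11/81 + 16/81 → 1/3
merge 17/81 + 2/9 → 35/81
merge 19/81 + 1/3 → 46/81
merge 35/81 + 46/81 → 1
L = 8/81 + 17/81 + 19/81 + 1/3 + 35/81 + 46/81 + 1 = 233/81 ≈ 2.877 bits/symbol.

2.877 bits/symbol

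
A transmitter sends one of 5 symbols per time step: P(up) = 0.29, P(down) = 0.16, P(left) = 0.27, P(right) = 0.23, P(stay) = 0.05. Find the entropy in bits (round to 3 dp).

H = −Σ pᵢ log₂ pᵢ.
−0.29·log₂(0.29) = 0.5179
−0.16·log₂(0.16) = 0.4230
−0.27·log₂(0.27) = 0.5100
−0.23·log₂(0.23) = 0.4877
−0.05·log₂(0.05) = 0.2161
Sum ≈ 2.1547 → 2.155 bits.

2.155 bits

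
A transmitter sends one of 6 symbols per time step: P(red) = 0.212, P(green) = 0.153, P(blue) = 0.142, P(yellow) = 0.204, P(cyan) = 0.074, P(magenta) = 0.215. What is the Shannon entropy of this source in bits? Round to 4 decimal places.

H = −Σ pᵢ log₂ pᵢ.
−0.212·log₂(0.212) = 0.4744
−0.153·log₂(0.153) = 0.4144
−0.142·log₂(0.142) = 0.3999
−0.204·log₂(0.204) = 0.4678
−0.074·log₂(0.074) = 0.2780
−0.215·log₂(0.215) = 0.4768
Sum ≈ 2.5113 → 2.5113 bits.

2.5113 bits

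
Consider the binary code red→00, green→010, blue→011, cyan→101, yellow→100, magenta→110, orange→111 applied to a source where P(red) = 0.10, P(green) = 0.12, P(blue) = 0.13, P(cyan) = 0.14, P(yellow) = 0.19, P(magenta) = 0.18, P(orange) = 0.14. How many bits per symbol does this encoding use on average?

2.9 bits/symbol

L̄ = Σ pᵢ·ℓᵢ = 0.10·2 + 0.12·3 + 0.13·3 + 0.14·3 + 0.19·3 + 0.18·3 + 0.14·3 = 2.9 bits/symbol.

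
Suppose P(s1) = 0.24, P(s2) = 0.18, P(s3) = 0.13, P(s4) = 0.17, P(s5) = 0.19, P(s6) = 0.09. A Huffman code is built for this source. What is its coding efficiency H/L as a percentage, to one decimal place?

98.2%

Entropy H = −Σ p log₂ p ≈ 2.5246 bits.
Huffman merges: 9/100+13/100→11/50; 17/100+9/50→7/20; 19/100+11/50→41/100; 6/25+7/20→59/100; 41/100+59/100→1. L = 257/100 ≈ 2.5700.
Efficiency = H/L = 2.5246/2.5700 = 98.2%.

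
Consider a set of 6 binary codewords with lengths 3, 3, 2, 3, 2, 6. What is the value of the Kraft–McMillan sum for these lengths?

With common denominator 2^6 = 64: Σ 2^(−ℓᵢ) = 8/64 + 8/64 + 16/64 + 8/64 + 16/64 + 1/64 = 57/64 = 0.890625.

0.890625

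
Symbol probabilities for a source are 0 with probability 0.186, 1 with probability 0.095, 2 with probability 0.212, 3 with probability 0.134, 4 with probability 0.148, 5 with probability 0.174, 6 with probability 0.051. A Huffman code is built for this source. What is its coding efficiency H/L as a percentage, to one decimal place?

98.4%

Entropy H = −Σ p log₂ p ≈ 2.7028 bits.
Huffman merges: 51/1000+19/200→73/500; 67/500+73/500→7/25; 37/250+87/500→161/500; 93/500+53/250→199/500; 7/25+161/500→301/500; 199/500+301/500→1. L = 687/250 ≈ 2.7480.
Efficiency = H/L = 2.7028/2.7480 = 98.4%.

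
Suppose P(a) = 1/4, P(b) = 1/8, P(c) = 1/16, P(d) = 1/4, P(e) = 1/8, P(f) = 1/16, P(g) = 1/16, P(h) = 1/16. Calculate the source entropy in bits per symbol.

Each probability is a power of 1/2, so log₂(1/p) is an integer.
H = Σ p·log₂(1/p) = 1/4·2 + 1/8·3 + 1/16·4 + 1/4·2 + 1/8·3 + 1/16·4 + 1/16·4 + 1/16·4 = 2.75 bits.

2.75 bits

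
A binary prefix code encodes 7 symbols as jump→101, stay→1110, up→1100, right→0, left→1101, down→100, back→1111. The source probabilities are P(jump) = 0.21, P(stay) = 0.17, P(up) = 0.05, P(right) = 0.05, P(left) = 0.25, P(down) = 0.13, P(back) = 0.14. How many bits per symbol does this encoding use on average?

3.51 bits/symbol

L̄ = Σ pᵢ·ℓᵢ = 0.21·3 + 0.17·4 + 0.05·4 + 0.05·1 + 0.25·4 + 0.13·3 + 0.14·4 = 3.51 bits/symbol.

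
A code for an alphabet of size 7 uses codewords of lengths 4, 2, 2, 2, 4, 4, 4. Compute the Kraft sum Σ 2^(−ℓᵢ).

With common denominator 2^4 = 16: Σ 2^(−ℓᵢ) = 1/16 + 4/16 + 4/16 + 4/16 + 1/16 + 1/16 + 1/16 = 16/16 = 1.

1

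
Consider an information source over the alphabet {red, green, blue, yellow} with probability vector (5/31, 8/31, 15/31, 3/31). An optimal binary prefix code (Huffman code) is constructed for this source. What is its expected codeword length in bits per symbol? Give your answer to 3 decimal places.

1.774 bits/symbol

Repeatedly combine the two least-probable nodes; the expected code length is the sum of the merged weights.
merge 3/31 + 5/31 → 8/31
merge 8/31 + 8/31 → 16/31
merge 15/31 + 16/31 → 1
L = 8/31 + 16/31 + 1 = 55/31 ≈ 1.774 bits/symbol.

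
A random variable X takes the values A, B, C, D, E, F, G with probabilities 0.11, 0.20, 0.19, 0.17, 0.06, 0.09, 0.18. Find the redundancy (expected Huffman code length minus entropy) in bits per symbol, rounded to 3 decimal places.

Entropy H = −Σ p log₂ p ≈ 2.7060 bits.
Huffman merges: 3/50+9/100→3/20; 11/100+3/20→13/50; 17/100+9/50→7/20; 19/100+1/5→39/100; 13/50+7/20→61/100; 39/100+61/100→1. L = 69/25 ≈ 2.7600.
L − H = 2.7600 − 2.7060 = 0.054 bits.

0.054 bits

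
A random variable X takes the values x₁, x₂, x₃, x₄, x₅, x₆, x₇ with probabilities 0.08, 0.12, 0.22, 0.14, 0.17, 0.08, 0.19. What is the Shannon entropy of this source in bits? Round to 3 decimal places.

H = −Σ pᵢ log₂ pᵢ.
−0.08·log₂(0.08) = 0.2915
−0.12·log₂(0.12) = 0.3671
−0.22·log₂(0.22) = 0.4806
−0.14·log₂(0.14) = 0.3971
−0.17·log₂(0.17) = 0.4346
−0.08·log₂(0.08) = 0.2915
−0.19·log₂(0.19) = 0.4552
Sum ≈ 2.7176 → 2.718 bits.

2.718 bits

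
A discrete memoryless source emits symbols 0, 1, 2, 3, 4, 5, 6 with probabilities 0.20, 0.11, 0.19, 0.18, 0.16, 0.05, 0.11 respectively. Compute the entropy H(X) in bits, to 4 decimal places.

H = −Σ pᵢ log₂ pᵢ.
−0.20·log₂(0.20) = 0.4644
−0.11·log₂(0.11) = 0.3503
−0.19·log₂(0.19) = 0.4552
−0.18·log₂(0.18) = 0.4453
−0.16·log₂(0.16) = 0.4230
−0.05·log₂(0.05) = 0.2161
−0.11·log₂(0.11) = 0.3503
Sum ≈ 2.7046 → 2.7046 bits.

2.7046 bits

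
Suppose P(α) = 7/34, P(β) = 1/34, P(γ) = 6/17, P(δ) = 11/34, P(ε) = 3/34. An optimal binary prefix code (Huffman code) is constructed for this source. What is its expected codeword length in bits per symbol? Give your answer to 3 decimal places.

2.088 bits/symbol

Repeatedly combine the two least-probable nodes; the expected code length is the sum of the merged weights.
merge 1/34 + 3/34 → 2/17
merge 2/17 + 7/34 → 11/34
merge 11/34 + 11/34 → 11/17
merge 6/17 + 11/17 → 1
L = 2/17 + 11/34 + 11/17 + 1 = 71/34 ≈ 2.088 bits/symbol.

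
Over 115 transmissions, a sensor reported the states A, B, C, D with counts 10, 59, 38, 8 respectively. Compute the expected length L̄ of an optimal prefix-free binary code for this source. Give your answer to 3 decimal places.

Probabilities are the counts divided by 115.
Repeatedly combine the two least-probable nodes; the expected code length is the sum of the merged weights.
merge 8/115 + 2/23 → 18/115
merge 18/115 + 38/115 → 56/115
merge 56/115 + 59/115 → 1
L = 18/115 + 56/115 + 1 = 189/115 ≈ 1.643 bits/symbol.

1.643 bits/symbol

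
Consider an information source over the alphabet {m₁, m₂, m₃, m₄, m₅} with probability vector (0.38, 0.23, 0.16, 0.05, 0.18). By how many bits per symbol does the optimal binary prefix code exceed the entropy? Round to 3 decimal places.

Entropy H = −Σ p log₂ p ≈ 2.1025 bits.
Huffman merges: 1/20+4/25→21/100; 9/50+21/100→39/100; 23/100+19/50→61/100; 39/100+61/100→1. L = 221/100 ≈ 2.2100.
L − H = 2.2100 − 2.1025 = 0.107 bits.

0.107 bits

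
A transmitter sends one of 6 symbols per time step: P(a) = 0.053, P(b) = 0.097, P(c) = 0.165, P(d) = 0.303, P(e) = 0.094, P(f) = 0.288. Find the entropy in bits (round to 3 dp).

2.340 bits

H = −Σ pᵢ log₂ pᵢ.
−0.053·log₂(0.053) = 0.2246
−0.097·log₂(0.097) = 0.3265
−0.165·log₂(0.165) = 0.4289
−0.303·log₂(0.303) = 0.5220
−0.094·log₂(0.094) = 0.3207
−0.288·log₂(0.288) = 0.5172
Sum ≈ 2.3398 → 2.340 bits.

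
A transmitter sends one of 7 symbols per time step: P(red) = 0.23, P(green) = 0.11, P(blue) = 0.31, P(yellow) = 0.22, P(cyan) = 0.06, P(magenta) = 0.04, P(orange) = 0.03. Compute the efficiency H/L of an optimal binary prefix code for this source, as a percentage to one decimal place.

99.3%

Entropy H = −Σ p log₂ p ≈ 2.4234 bits.
Huffman merges: 3/100+1/25→7/100; 3/50+7/100→13/100; 11/100+13/100→6/25; 11/50+23/100→9/20; 6/25+31/100→11/20; 9/20+11/20→1. L = 61/25 ≈ 2.4400.
Efficiency = H/L = 2.4234/2.4400 = 99.3%.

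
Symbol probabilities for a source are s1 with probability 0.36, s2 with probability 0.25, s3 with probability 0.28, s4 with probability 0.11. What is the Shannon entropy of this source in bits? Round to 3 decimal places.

H = −Σ pᵢ log₂ pᵢ.
−0.36·log₂(0.36) = 0.5306
−0.25·log₂(0.25) = 0.5000
−0.28·log₂(0.28) = 0.5142
−0.11·log₂(0.11) = 0.3503
Sum ≈ 1.8951 → 1.895 bits.

1.895 bits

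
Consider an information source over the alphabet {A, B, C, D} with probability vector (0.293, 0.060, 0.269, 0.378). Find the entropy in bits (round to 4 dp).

H = −Σ pᵢ log₂ pᵢ.
−0.293·log₂(0.293) = 0.5189
−0.060·log₂(0.060) = 0.2435
−0.269·log₂(0.269) = 0.5096
−0.378·log₂(0.378) = 0.5305
Sum ≈ 1.8026 → 1.8026 bits.

1.8026 bits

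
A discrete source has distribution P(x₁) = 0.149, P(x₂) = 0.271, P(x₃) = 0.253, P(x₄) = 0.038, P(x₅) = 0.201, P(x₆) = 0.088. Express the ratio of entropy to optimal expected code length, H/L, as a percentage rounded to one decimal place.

98.9%

Entropy H = −Σ p log₂ p ≈ 2.3745 bits.
Huffman merges: 19/500+11/125→63/500; 63/500+149/1000→11/40; 201/1000+253/1000→227/500; 271/1000+11/40→273/500; 227/500+273/500→1. L = 2401/1000 ≈ 2.4010.
Efficiency = H/L = 2.3745/2.4010 = 98.9%.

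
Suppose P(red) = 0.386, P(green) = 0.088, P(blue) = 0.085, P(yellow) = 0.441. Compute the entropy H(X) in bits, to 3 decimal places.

H = −Σ pᵢ log₂ pᵢ.
−0.386·log₂(0.386) = 0.5301
−0.088·log₂(0.088) = 0.3086
−0.085·log₂(0.085) = 0.3023
−0.441·log₂(0.441) = 0.5209
Sum ≈ 1.6618 → 1.662 bits.

1.662 bits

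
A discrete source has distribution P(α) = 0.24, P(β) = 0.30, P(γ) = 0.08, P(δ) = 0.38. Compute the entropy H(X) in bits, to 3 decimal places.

H = −Σ pᵢ log₂ pᵢ.
−0.24·log₂(0.24) = 0.4941
−0.30·log₂(0.30) = 0.5211
−0.08·log₂(0.08) = 0.2915
−0.38·log₂(0.38) = 0.5305
Sum ≈ 1.8372 → 1.837 bits.

1.837 bits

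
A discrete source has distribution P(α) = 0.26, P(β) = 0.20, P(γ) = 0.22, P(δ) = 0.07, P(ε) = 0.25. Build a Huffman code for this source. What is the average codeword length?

2.27 bits/symbol

Repeatedly combine the two least-probable nodes; the expected code length is the sum of the merged weights.
merge 7/100 + 1/5 → 27/100
merge 11/50 + 1/4 → 47/100
merge 13/50 + 27/100 → 53/100
merge 47/100 + 53/100 → 1
L = 27/100 + 47/100 + 53/100 + 1 = 227/100 = 2.27 bits/symbol.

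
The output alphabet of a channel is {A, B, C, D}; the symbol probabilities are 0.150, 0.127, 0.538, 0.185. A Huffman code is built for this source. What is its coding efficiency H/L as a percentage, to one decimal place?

98.9%

Entropy H = −Σ p log₂ p ≈ 1.7201 bits.
Huffman merges: 127/1000+3/20→277/1000; 37/200+277/1000→231/500; 231/500+269/500→1. L = 1739/1000 ≈ 1.7390.
Efficiency = H/L = 1.7201/1.7390 = 98.9%.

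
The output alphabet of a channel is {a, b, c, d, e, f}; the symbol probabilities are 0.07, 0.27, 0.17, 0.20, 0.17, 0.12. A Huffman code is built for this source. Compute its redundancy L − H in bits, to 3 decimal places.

0.051 bits

Entropy H = −Σ p log₂ p ≈ 2.4792 bits.
Huffman merges: 7/100+3/25→19/100; 17/100+17/100→17/50; 19/100+1/5→39/100; 27/100+17/50→61/100; 39/100+61/100→1. L = 253/100 ≈ 2.5300.
L − H = 2.5300 − 2.4792 = 0.051 bits.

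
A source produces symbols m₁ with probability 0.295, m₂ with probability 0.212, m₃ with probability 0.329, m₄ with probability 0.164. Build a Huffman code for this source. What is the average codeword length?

2 bits/symbol

Repeatedly combine the two least-probable nodes; the expected code length is the sum of the merged weights.
merge 41/250 + 53/250 → 47/125
merge 59/200 + 329/1000 → 78/125
merge 47/125 + 78/125 → 1
L = 47/125 + 78/125 + 1 = 2 bits/symbol.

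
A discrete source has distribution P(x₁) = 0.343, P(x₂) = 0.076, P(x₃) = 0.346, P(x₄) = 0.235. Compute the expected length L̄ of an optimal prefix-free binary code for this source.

Repeatedly combine the two least-probable nodes; the expected code length is the sum of the merged weights.
merge 19/250 + 47/200 → 311/1000
merge 311/1000 + 343/1000 → 327/500
merge 173/500 + 327/500 → 1
L = 311/1000 + 327/500 + 1 = 393/200 = 1.965 bits/symbol.

1.965 bits/symbol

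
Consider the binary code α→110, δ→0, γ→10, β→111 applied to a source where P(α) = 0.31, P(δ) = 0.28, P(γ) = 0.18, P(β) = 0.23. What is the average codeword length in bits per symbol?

2.26 bits/symbol

L̄ = Σ pᵢ·ℓᵢ = 0.31·3 + 0.28·1 + 0.18·2 + 0.23·3 = 2.26 bits/symbol.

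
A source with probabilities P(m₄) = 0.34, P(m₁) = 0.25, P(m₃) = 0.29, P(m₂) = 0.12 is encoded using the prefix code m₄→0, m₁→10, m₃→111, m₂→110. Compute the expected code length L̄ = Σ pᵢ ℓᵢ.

2.07 bits/symbol

L̄ = Σ pᵢ·ℓᵢ = 0.34·1 + 0.25·2 + 0.29·3 + 0.12·3 = 2.07 bits/symbol.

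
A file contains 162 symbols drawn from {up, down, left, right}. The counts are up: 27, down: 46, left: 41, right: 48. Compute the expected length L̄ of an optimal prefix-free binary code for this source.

Probabilities are the counts divided by 162.
Repeatedly combine the two least-probable nodes; the expected code length is the sum of the merged weights.
merge 1/6 + 41/162 → 34/81
merge 23/81 + 8/27 → 47/81
merge 34/81 + 47/81 → 1
L = 34/81 + 47/81 + 1 = 2 bits/symbol.

2 bits/symbol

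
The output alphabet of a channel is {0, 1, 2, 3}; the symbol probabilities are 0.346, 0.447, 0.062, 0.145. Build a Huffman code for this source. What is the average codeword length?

Repeatedly combine the two least-probable nodes; the expected code length is the sum of the merged weights.
merge 31/500 + 29/200 → 207/1000
merge 207/1000 + 173/500 → 553/1000
merge 447/1000 + 553/1000 → 1
L = 207/1000 + 553/1000 + 1 = 44/25 = 1.76 bits/symbol.

1.76 bits/symbol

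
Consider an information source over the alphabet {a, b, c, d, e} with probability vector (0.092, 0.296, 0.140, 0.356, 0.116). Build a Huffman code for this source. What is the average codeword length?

Repeatedly combine the two least-probable nodes; the expected code length is the sum of the merged weights.
merge 23/250 + 29/250 → 26/125
merge 7/50 + 26/125 → 87/250
merge 37/125 + 87/250 → 161/250
merge 89/250 + 161/250 → 1
L = 26/125 + 87/250 + 161/250 + 1 = 11/5 = 2.2 bits/symbol.

2.2 bits/symbol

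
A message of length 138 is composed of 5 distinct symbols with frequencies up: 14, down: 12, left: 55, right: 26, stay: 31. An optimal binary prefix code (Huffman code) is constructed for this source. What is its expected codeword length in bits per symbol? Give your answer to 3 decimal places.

Probabilities are the counts divided by 138.
Repeatedly combine the two least-probable nodes; the expected code length is the sum of the merged weights.
merge 2/23 + 7/69 → 13/69
merge 13/69 + 13/69 → 26/69
merge 31/138 + 26/69 → 83/138
merge 55/138 + 83/138 → 1
L = 13/69 + 26/69 + 83/138 + 1 = 13/6 ≈ 2.167 bits/symbol.

2.167 bits/symbol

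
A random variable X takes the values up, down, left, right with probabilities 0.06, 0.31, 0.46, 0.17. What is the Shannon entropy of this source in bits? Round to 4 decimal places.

H = −Σ pᵢ log₂ pᵢ.
−0.06·log₂(0.06) = 0.2435
−0.31·log₂(0.31) = 0.5238
−0.46·log₂(0.46) = 0.5153
−0.17·log₂(0.17) = 0.4346
Sum ≈ 1.7173 → 1.7173 bits.

1.7173 bits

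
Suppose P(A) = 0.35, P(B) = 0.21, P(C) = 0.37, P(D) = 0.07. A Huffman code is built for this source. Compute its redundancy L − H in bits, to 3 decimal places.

Entropy H = −Σ p log₂ p ≈ 1.8022 bits.
Huffman merges: 7/100+21/100→7/25; 7/25+7/20→63/100; 37/100+63/100→1. L = 191/100 ≈ 1.9100.
L − H = 1.9100 − 1.8022 = 0.108 bits.

0.108 bits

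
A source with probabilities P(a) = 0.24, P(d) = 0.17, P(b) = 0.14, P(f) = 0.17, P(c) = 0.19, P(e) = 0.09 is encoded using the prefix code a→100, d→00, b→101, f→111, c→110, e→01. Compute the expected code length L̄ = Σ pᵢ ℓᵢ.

L̄ = Σ pᵢ·ℓᵢ = 0.24·3 + 0.17·2 + 0.14·3 + 0.17·3 + 0.19·3 + 0.09·2 = 2.74 bits/symbol.

2.74 bits/symbol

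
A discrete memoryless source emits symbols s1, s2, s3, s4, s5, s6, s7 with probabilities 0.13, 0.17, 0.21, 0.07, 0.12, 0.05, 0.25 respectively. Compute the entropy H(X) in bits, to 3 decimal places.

2.642 bits

H = −Σ pᵢ log₂ pᵢ.
−0.13·log₂(0.13) = 0.3826
−0.17·log₂(0.17) = 0.4346
−0.21·log₂(0.21) = 0.4728
−0.07·log₂(0.07) = 0.2686
−0.12·log₂(0.12) = 0.3671
−0.05·log₂(0.05) = 0.2161
−0.25·log₂(0.25) = 0.5000
Sum ≈ 2.6418 → 2.642 bits.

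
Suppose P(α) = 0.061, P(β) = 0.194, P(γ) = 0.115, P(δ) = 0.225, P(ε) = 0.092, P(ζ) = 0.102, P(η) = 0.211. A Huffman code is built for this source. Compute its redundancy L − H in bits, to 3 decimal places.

Entropy H = −Σ p log₂ p ≈ 2.6744 bits.
Huffman merges: 61/1000+23/250→153/1000; 51/500+23/200→217/1000; 153/1000+97/500→347/1000; 211/1000+217/1000→107/250; 9/40+347/1000→143/250; 107/250+143/250→1. L = 2717/1000 ≈ 2.7170.
L − H = 2.7170 − 2.6744 = 0.043 bits.

0.043 bits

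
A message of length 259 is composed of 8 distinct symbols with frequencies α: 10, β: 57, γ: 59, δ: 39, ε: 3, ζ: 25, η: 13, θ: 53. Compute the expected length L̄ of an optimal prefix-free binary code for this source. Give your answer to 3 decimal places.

2.695 bits/symbol

Probabilities are the counts divided by 259.
Repeatedly combine the two least-probable nodes; the expected code length is the sum of the merged weights.
merge 3/259 + 10/259 → 13/259
merge 13/259 + 13/259 → 26/259
merge 25/259 + 26/259 → 51/259
merge 39/259 + 51/259 → 90/259
merge 53/259 + 57/259 → 110/259
merge 59/259 + 90/259 → 149/259
merge 110/259 + 149/259 → 1
L = 13/259 + 26/259 + 51/259 + 90/259 + 110/259 + 149/259 + 1 = 698/259 ≈ 2.695 bits/symbol.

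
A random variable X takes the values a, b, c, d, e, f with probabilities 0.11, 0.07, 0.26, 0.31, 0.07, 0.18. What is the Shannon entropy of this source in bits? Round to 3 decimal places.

H = −Σ pᵢ log₂ pᵢ.
−0.11·log₂(0.11) = 0.3503
−0.07·log₂(0.07) = 0.2686
−0.26·log₂(0.26) = 0.5053
−0.31·log₂(0.31) = 0.5238
−0.07·log₂(0.07) = 0.2686
−0.18·log₂(0.18) = 0.4453
Sum ≈ 2.3618 → 2.362 bits.

2.362 bits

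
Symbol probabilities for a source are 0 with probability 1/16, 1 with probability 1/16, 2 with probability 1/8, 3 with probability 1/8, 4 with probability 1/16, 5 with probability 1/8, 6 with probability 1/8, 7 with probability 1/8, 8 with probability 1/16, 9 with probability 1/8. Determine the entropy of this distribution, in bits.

3.25 bits

Each probability is a power of 1/2, so log₂(1/p) is an integer.
H = Σ p·log₂(1/p) = 1/16·4 + 1/16·4 + 1/8·3 + 1/8·3 + 1/16·4 + 1/8·3 + 1/8·3 + 1/8·3 + 1/16·4 + 1/8·3 = 3.25 bits.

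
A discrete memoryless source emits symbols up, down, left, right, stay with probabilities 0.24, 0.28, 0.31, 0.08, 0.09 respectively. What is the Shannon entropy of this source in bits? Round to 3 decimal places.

H = −Σ pᵢ log₂ pᵢ.
−0.24·log₂(0.24) = 0.4941
−0.28·log₂(0.28) = 0.5142
−0.31·log₂(0.31) = 0.5238
−0.08·log₂(0.08) = 0.2915
−0.09·log₂(0.09) = 0.3127
Sum ≈ 2.1363 → 2.136 bits.

2.136 bits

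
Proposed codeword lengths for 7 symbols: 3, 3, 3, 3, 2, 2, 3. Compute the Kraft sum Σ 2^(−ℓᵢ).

1.125

With common denominator 2^3 = 8: Σ 2^(−ℓᵢ) = 1/8 + 1/8 + 1/8 + 1/8 + 2/8 + 2/8 + 1/8 = 9/8 = 1.125.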